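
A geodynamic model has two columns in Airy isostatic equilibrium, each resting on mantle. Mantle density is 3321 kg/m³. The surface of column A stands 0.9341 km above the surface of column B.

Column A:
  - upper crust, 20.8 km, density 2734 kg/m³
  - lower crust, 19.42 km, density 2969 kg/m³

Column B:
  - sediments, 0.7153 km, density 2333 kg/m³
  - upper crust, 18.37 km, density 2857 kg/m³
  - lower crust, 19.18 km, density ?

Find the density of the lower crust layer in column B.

Take the compensation level at the base of the deeper column (depth z_c below the surface of column A) and equate Σ ρ_i t_i down to z_c; mantle fills any gap and the z_c terms cancel.
Column A: 20.8×2734 + 19.42×2969 + (z_c − 40.22)×3321
Column B: 0.9341×0 + 0.7153×2333 + 18.37×2857 + 19.18×ρ + (z_c − 0.9341 − 38.2653)×3321
The z_c×3321 term appears on both sides and cancels. Collect the known terms of each column as K = Σ(ρt)_known − 3321 × (depth of known layers): K_A = 114525.18 − 3321×40.22 = −19045.44; K_B = 54151.8849 − 3321×(0.9341 + 38.2653) = −76029.3225.
Balance: K_A = K_B + 19.18×ρ, so ρ = (K_A − K_B)/19.18 = 56983.9/19.18 = 2970 kg/m³.

2970 kg/m³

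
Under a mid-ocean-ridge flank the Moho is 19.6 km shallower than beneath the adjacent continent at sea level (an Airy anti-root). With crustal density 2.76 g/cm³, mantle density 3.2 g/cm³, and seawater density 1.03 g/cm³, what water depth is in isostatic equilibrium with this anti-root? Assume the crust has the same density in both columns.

Replacing a thickness d of crust by seawater at the top must be balanced by replacing crust with mantle at the base: d (ρ_c − ρ_w) = a (ρ_m − ρ_c).
d = a (ρ_m − ρ_c)/(ρ_c − ρ_w) = 19.6 km × 0.44/1.73 = 4.98 km.

4.98 km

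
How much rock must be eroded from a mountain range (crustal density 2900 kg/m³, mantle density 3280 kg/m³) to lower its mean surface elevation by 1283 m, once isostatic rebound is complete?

Net drop Δ = e − u = e − e ρ_c/ρ_m = e (ρ_m − ρ_c)/ρ_m.
e = Δ ρ_m/(ρ_m − ρ_c) = 1283 m × 3280/380 = 11100 m.

11100 m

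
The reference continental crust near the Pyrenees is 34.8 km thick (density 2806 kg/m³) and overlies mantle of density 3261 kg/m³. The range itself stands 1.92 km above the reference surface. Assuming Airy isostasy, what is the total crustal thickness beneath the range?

48.6 km

Root depth r = h ρ_c / (ρ_m − ρ_c) = 1.92 km × 2806 / 455 = 11.84 km.
Total thickness = T + h + r = 34.8 km + 1.92 km + 11.84 km = 48.6 km.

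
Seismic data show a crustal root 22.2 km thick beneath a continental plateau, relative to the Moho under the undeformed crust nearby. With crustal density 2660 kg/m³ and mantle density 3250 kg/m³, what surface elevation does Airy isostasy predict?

4.92 km

For local isostatic compensation: ρ_c h = (ρ_m − ρ_c) r.
h = r (ρ_m − ρ_c) / ρ_c = 22.2 km × (3250 − 2660) / 2660 = 4.92 km.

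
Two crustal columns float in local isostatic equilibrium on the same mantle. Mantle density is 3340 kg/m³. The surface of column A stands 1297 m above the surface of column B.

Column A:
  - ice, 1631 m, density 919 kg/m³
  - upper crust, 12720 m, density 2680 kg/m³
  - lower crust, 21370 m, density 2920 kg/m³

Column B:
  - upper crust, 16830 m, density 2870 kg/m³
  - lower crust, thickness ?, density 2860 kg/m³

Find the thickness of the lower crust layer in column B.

18900 m

Take the compensation level at the base of the deeper column (depth z_c below the surface of column A) and equate Σ ρ_i t_i down to z_c; mantle fills any gap and the z_c terms cancel.
Column A: 1631×919 + 12720×2680 + 21370×2920 + (z_c − 35721)×3340
Column B: 1297×0 + 16830×2870 + x×2860 + (z_c − 1297 − 16830 − x)×3340
The z_c×3340 term appears on both sides and cancels. Collect the known terms of each column as K = Σ(ρt)_known − 3340 × (depth of known layers): K_A = 97988889 − 3340×35721 = −21319251; K_B = 48302100 − 3340×(1297 + 16830) = −12242080.
Balance: K_A = K_B − x×(3340 − 2860), so x = (K_B − K_A)/(3340 − 2860) = 9077170/480 = 18900 m.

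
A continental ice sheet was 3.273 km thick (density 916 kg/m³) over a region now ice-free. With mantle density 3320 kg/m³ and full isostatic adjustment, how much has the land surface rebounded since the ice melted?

0.903 km

Removing the load lets mantle flow back in; uplift u satisfies ρ_ice t = ρ_m u.
u = t ρ_ice/ρ_m = 3.273 km × 916/3320 = 0.903 km.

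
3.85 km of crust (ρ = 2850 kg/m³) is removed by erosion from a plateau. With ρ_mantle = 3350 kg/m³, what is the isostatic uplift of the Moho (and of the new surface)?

Unloading: uplift u = e ρ_c/ρ_m = 3.85 km × 2850/3350 = 3.28 km.

3.28 km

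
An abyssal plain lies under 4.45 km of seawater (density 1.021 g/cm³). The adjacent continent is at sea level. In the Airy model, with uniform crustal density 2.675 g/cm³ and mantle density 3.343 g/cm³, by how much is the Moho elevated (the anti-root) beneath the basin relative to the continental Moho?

11 km

Equating mass per unit area of the two columns: replacing crust with seawater at the top is compensated by replacing crust with mantle at the base: d (ρ_c − ρ_w) = a (ρ_m − ρ_c).
a = d (ρ_c − ρ_w)/(ρ_m − ρ_c) = 4.45 km × 1.654/0.668 = 11 km.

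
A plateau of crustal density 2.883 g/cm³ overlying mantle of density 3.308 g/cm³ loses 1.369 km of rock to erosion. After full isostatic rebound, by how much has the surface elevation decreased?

Rebound u = e ρ_c/ρ_m = 1.369 km × 2.883/3.308 = 1.193 km.
Net surface drop = e − u = 1.369 km − 1.193 km = e (ρ_m − ρ_c)/ρ_m = 0.176 km.

0.176 km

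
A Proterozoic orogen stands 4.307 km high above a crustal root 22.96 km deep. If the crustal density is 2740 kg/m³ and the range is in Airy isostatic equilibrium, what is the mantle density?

3250 kg/m³

Airy balance: ρ_c h = (ρ_m − ρ_c) r → ρ_m = ρ_c (1 + h/r).
ρ_m = 2740 × (1 + 4.307 km/22.96 km) = 3250 kg/m³.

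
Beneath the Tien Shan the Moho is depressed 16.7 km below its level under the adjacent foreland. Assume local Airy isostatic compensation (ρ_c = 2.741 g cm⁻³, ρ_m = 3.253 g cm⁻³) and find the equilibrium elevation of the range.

3.12 km

Isostatic balance requires: ρ_c h = (ρ_m − ρ_c) r.
h = r (ρ_m − ρ_c) / ρ_c = 16.7 km × (3.253 − 2.741) / 2.741 = 3.12 km.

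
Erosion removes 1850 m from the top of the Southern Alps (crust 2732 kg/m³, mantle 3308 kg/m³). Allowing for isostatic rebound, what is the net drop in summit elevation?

322 m

Rebound u = e ρ_c/ρ_m = 1850 m × 2732/3308 = 1528 m.
Net surface drop = e − u = 1850 m − 1528 m = e (ρ_m − ρ_c)/ρ_m = 322 m.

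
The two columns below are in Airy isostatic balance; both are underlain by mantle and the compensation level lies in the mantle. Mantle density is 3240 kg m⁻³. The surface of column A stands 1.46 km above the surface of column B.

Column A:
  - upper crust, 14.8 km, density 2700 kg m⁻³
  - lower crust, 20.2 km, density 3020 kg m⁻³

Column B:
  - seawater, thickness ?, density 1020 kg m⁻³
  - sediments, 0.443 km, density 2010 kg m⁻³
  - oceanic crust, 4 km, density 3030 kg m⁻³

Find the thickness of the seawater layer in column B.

Take the compensation level at the base of the deeper column (depth z_c below the surface of column A) and equate Σ ρ_i t_i down to z_c; mantle fills any gap and the z_c terms cancel.
Column A: 14.8×2700 + 20.2×3020 + (z_c − 35)×3240
Column B: 1.46×0 + x×1020 + 0.443×2010 + 4×3030 + (z_c − 1.46 − 4.443 − x)×3240
The z_c×3240 term appears on both sides and cancels. Collect the known terms of each column as K = Σ(ρt)_known − 3240 × (depth of known layers): K_A = 100964 − 3240×35 = −12436; K_B = 13010.43 − 3240×(1.46 + 4.443) = −6115.29.
Balance: K_A = K_B − x×(3240 − 1020), so x = (K_B − K_A)/(3240 − 1020) = 6320.71/2220 = 2.85 km.

2.85 km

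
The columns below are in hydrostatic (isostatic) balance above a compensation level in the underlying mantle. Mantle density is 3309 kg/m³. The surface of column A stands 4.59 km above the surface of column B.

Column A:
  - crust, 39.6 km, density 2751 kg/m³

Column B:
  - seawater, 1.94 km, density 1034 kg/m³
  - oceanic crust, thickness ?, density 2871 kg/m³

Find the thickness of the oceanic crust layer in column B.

5.7 km

Take the compensation level at the base of the deeper column (depth z_c below the surface of column A) and equate Σ ρ_i t_i down to z_c; mantle fills any gap and the z_c terms cancel.
Column A: 39.6×2751 + (z_c − 39.6)×3309
Column B: 4.59×0 + 1.94×1034 + x×2871 + (z_c − 4.59 − 1.94 − x)×3309
The z_c×3309 term appears on both sides and cancels. Collect the known terms of each column as K = Σ(ρt)_known − 3309 × (depth of known layers): K_A = 108939.6 − 3309×39.6 = −22096.8; K_B = 2005.96 − 3309×(4.59 + 1.94) = −19601.81.
Balance: K_A = K_B − x×(3309 − 2871), so x = (K_B − K_A)/(3309 − 2871) = 2494.99/438 = 5.7 km.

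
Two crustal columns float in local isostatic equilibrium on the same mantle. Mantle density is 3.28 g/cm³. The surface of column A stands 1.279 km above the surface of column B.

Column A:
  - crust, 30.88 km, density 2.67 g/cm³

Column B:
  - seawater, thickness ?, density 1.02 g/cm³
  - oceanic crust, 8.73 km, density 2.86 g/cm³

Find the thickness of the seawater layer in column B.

4.86 km

Take the compensation level at the base of the deeper column (depth z_c below the surface of column A) and equate Σ ρ_i t_i down to z_c; mantle fills any gap and the z_c terms cancel.
Column A: 30.88×2.67 + (z_c − 30.88)×3.28
Column B: 1.279×0 + x×1.02 + 8.73×2.86 + (z_c − 1.279 − 8.73 − x)×3.28
The z_c×3.28 term appears on both sides and cancels. Collect the known terms of each column as K = Σ(ρt)_known − 3.28 × (depth of known layers): K_A = 82.4496 − 3.28×30.88 = −18.8368; K_B = 24.9678 − 3.28×(1.279 + 8.73) = −7.86172.
Balance: K_A = K_B − x×(3.28 − 1.02), so x = (K_B − K_A)/(3.28 − 1.02) = 10.9751/2.26 = 4.86 km.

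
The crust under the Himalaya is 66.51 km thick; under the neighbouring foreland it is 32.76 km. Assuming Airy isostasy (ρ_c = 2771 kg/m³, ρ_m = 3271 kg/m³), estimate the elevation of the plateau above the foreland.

5.16 km

Excess crust Δ = 66.51 km − 32.76 km = 33.75 km, split between elevation h and root r with h + r = Δ.
Airy balance ρ_c h = (ρ_m − ρ_c) r gives r = h ρ_c/(ρ_m − ρ_c), so h (1 + ρ_c/(ρ_m − ρ_c)) = Δ, i.e. h = Δ (ρ_m − ρ_c)/ρ_m.
h = 33.75 km × 500/3271 = 5.16 km.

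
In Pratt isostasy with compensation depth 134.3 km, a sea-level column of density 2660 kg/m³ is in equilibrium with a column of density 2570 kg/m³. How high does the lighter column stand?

4.7 km

ρ_ref D = ρ (D + h) → h = D (ρ_ref − ρ)/ρ.
h = 134.3 km × (2660 − 2570)/2570 = 4.7 km.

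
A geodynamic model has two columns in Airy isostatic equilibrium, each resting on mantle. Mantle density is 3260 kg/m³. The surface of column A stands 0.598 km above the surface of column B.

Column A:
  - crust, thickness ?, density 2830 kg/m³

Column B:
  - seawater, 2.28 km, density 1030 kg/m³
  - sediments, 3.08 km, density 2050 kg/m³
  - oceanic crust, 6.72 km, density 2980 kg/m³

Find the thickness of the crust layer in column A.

29.4 km

Take the compensation level at the base of the deeper column (depth z_c below the surface of column A) and equate Σ ρ_i t_i down to z_c; mantle fills any gap and the z_c terms cancel.
Column A: x×2830 + (z_c − 0 − x)×3260
Column B: 0.598×0 + 2.28×1030 + 3.08×2050 + 6.72×2980 + (z_c − 0.598 − 12.08)×3260
The z_c×3260 term appears on both sides and cancels. Collect the known terms of each column as K = Σ(ρt)_known − 3260 × (depth of known layers): K_A = 0 − 3260×0 = 0; K_B = 28688 − 3260×(0.598 + 12.08) = −12642.28.
Balance: K_A − x×(3260 − 2830) = K_B, so x = (K_A − K_B)/(3260 − 2830) = 12642.3/430 = 29.4 km.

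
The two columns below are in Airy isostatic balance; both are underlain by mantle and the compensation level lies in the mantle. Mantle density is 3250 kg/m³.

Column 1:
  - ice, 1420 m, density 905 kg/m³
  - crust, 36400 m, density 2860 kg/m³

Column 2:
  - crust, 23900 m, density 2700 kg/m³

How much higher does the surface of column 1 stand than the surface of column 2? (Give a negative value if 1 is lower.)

1350 m

For any compensation level in the mantle, the mantle terms cancel and isostasy reduces to e = (Σt_1 − Σt_2) − (Σ(ρt)_1 − Σ(ρt)_2) / ρ_m.
Σt_1 = 37820 m; Σt_2 = 23900 m; Σ(ρt)_1 = 105389100; Σ(ρt)_2 = 64530000 (in m·kg/m³).
e = (37820 − 23900) − (105389100 − 64530000) / 3250 = 1350 m.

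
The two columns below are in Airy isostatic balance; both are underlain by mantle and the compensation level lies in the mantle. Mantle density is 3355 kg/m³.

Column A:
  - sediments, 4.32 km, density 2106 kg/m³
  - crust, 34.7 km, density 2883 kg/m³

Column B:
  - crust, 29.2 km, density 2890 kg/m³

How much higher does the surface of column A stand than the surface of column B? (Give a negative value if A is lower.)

2.44 km

For any compensation level in the mantle, the mantle terms cancel and isostasy reduces to e = (Σt_A − Σt_B) − (Σ(ρt)_A − Σ(ρt)_B) / ρ_m.
Σt_A = 39.02 km; Σt_B = 29.2 km; Σ(ρt)_A = 109138.02; Σ(ρt)_B = 84388 (in km·kg/m³).
e = (39.02 − 29.2) − (109138.02 − 84388) / 3355 = 2.44 km.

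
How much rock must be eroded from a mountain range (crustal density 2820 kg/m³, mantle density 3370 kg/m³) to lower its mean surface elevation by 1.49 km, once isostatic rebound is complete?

9.13 km

Net drop Δ = e − u = e − e ρ_c/ρ_m = e (ρ_m − ρ_c)/ρ_m.
e = Δ ρ_m/(ρ_m − ρ_c) = 1.49 km × 3370/550 = 9.13 km.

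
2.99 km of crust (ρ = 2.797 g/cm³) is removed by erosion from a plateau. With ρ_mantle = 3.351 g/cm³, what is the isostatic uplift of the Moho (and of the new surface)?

2.5 km

Unloading: uplift u = e ρ_c/ρ_m = 2.99 km × 2.797/3.351 = 2.5 km.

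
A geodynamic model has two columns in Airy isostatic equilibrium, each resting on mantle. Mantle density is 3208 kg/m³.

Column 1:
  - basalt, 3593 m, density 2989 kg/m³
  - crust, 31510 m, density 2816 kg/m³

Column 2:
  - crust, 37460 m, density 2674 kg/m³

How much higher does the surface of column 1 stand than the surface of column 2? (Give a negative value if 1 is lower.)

−2140 m

For any compensation level in the mantle, the mantle terms cancel and isostasy reduces to e = (Σt_1 − Σt_2) − (Σ(ρt)_1 − Σ(ρt)_2) / ρ_m.
Σt_1 = 35103 m; Σt_2 = 37460 m; Σ(ρt)_1 = 99471637; Σ(ρt)_2 = 100168040 (in m·kg/m³).
e = (35103 − 37460) − (99471637 − 100168040) / 3208 = −2140 m.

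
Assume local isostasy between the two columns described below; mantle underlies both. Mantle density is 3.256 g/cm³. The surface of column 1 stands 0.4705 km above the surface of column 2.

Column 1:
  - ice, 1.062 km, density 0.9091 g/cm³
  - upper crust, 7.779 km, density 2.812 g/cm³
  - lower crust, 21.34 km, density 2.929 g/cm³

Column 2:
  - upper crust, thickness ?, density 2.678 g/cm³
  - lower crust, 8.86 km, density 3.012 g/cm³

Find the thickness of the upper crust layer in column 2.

16 km

Take the compensation level at the base of the deeper column (depth z_c below the surface of column 1) and equate Σ ρ_i t_i down to z_c; mantle fills any gap and the z_c terms cancel.
Column 1: 1.062×0.9091 + 7.779×2.812 + 21.34×2.929 + (z_c − 30.181)×3.256
Column 2: 0.4705×0 + x×2.678 + 8.86×3.012 + (z_c − 0.4705 − 8.86 − x)×3.256
The z_c×3.256 term appears on both sides and cancels. Collect the known terms of each column as K = Σ(ρt)_known − 3.256 × (depth of known layers): K_1 = 85.3448722 − 3.256×30.181 = −12.9244638; K_2 = 26.68632 − 3.256×(0.4705 + 8.86) = −3.693788.
Balance: K_1 = K_2 − x×(3.256 − 2.678), so x = (K_2 − K_1)/(3.256 − 2.678) = 9.23068/0.578 = 16 km.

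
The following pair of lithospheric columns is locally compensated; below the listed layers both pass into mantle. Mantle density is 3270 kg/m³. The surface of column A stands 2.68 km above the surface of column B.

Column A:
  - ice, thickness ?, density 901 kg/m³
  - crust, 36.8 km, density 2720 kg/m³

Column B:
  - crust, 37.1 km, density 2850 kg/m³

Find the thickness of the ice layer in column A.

1.73 km

Take the compensation level at the base of the deeper column (depth z_c below the surface of column A) and equate Σ ρ_i t_i down to z_c; mantle fills any gap and the z_c terms cancel.
Column A: x×901 + 36.8×2720 + (z_c − 36.8 − x)×3270
Column B: 2.68×0 + 37.1×2850 + (z_c − 2.68 − 37.1)×3270
The z_c×3270 term appears on both sides and cancels. Collect the known terms of each column as K = Σ(ρt)_known − 3270 × (depth of known layers): K_A = 100096 − 3270×36.8 = −20240; K_B = 105735 − 3270×(2.68 + 37.1) = −24345.6.
Balance: K_A − x×(3270 − 901) = K_B, so x = (K_A − K_B)/(3270 − 901) = 4105.6/2369 = 1.73 km.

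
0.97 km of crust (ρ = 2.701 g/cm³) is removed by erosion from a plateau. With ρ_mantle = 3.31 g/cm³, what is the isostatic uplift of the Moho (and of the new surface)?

Unloading: uplift u = e ρ_c/ρ_m = 0.97 km × 2.701/3.31 = 0.792 km.

0.792 km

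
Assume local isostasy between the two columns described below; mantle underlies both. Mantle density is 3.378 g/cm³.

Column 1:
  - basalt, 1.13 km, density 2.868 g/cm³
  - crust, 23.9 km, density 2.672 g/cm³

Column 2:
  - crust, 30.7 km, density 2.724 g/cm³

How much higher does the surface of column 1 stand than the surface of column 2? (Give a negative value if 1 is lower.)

For any compensation level in the mantle, the mantle terms cancel and isostasy reduces to e = (Σt_1 − Σt_2) − (Σ(ρt)_1 − Σ(ρt)_2) / ρ_m.
Σt_1 = 25.03 km; Σt_2 = 30.7 km; Σ(ρt)_1 = 67.10164; Σ(ρt)_2 = 83.6268 (in km·g/cm³).
e = (25.03 − 30.7) − (67.10164 − 83.6268) / 3.378 = −0.778 km.

−0.778 km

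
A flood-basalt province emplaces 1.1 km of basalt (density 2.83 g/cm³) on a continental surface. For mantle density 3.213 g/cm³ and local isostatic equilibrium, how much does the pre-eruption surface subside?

0.969 km

Subaerial loading: s = t ρ_load / ρ_m.
s = 1.1 km × 2.83/3.213 = 0.969 km.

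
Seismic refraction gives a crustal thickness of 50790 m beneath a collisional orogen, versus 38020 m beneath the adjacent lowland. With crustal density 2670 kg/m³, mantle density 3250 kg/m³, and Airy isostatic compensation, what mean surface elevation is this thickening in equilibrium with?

Excess crust Δ = 50790 m − 38020 m = 12770 m, split between elevation h and root r with h + r = Δ.
Airy balance ρ_c h = (ρ_m − ρ_c) r gives r = h ρ_c/(ρ_m − ρ_c), so h (1 + ρ_c/(ρ_m − ρ_c)) = Δ, i.e. h = Δ (ρ_m − ρ_c)/ρ_m.
h = 12770 m × 580/3250 = 2280 m.

2280 m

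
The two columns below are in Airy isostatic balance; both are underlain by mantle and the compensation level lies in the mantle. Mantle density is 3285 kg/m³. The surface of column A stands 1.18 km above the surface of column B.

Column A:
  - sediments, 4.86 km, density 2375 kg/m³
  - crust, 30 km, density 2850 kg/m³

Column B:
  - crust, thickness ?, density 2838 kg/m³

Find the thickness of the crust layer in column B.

Take the compensation level at the base of the deeper column (depth z_c below the surface of column A) and equate Σ ρ_i t_i down to z_c; mantle fills any gap and the z_c terms cancel.
Column A: 4.86×2375 + 30×2850 + (z_c − 34.86)×3285
Column B: 1.18×0 + x×2838 + (z_c − 1.18 − 0 − x)×3285
The z_c×3285 term appears on both sides and cancels. Collect the known terms of each column as K = Σ(ρt)_known − 3285 × (depth of known layers): K_A = 97042.5 − 3285×34.86 = −17472.6; K_B = 0 − 3285×(1.18 + 0) = −3876.3.
Balance: K_A = K_B − x×(3285 − 2838), so x = (K_B − K_A)/(3285 − 2838) = 13596.3/447 = 30.4 km.

30.4 km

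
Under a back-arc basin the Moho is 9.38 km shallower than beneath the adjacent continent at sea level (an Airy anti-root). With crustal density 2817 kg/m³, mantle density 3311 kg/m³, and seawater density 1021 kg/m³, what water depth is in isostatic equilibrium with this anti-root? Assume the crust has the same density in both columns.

Replacing a thickness d of crust by seawater at the top must be balanced by replacing crust with mantle at the base: d (ρ_c − ρ_w) = a (ρ_m − ρ_c).
d = a (ρ_m − ρ_c)/(ρ_c − ρ_w) = 9.38 km × 494/1796 = 2.58 km.

2.58 km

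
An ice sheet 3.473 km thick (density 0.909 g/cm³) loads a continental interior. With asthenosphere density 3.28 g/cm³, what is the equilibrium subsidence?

Equating mass per unit area of the two columns: the ice load ρ_ice t is balanced by mantle displaced below, ρ_m s.
s = t ρ_ice / ρ_m = 3.473 km × 0.909/3.28 = 0.962 km.

0.962 km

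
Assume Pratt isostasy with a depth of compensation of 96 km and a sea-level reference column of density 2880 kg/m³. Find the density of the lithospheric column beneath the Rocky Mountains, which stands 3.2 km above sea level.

Pratt balance: ρ_ref D = ρ (D + h).
ρ = ρ_ref D/(D + h) = 2880 × 96 km/(96 km + 3.2 km) = 2790 kg/m³.

2790 kg/m³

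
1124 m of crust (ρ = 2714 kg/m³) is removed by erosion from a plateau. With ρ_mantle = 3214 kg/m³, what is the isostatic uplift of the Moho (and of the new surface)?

949 m

Unloading: uplift u = e ρ_c/ρ_m = 1124 m × 2714/3214 = 949 m.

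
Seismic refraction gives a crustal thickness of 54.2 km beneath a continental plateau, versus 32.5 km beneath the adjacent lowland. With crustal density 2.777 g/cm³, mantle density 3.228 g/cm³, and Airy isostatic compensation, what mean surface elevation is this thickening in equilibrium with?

3.03 km

Excess crust Δ = 54.2 km − 32.5 km = 21.7 km, split between elevation h and root r with h + r = Δ.
Airy balance ρ_c h = (ρ_m − ρ_c) r gives r = h ρ_c/(ρ_m − ρ_c), so h (1 + ρ_c/(ρ_m − ρ_c)) = Δ, i.e. h = Δ (ρ_m − ρ_c)/ρ_m.
h = 21.7 km × 0.451/3.228 = 3.03 km.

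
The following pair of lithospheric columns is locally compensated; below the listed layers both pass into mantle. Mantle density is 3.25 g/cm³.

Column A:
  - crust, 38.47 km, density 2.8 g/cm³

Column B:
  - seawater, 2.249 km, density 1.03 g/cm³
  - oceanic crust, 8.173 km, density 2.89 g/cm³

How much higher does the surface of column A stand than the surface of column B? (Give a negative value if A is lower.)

2.89 km

For any compensation level in the mantle, the mantle terms cancel and isostasy reduces to e = (Σt_A − Σt_B) − (Σ(ρt)_A − Σ(ρt)_B) / ρ_m.
Σt_A = 38.47 km; Σt_B = 10.422 km; Σ(ρt)_A = 107.716; Σ(ρt)_B = 25.93644 (in km·g/cm³).
e = (38.47 − 10.422) − (107.716 − 25.93644) / 3.25 = 2.89 km.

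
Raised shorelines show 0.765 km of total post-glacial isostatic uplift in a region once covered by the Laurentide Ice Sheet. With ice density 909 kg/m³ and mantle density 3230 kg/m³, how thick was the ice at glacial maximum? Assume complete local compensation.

u = t ρ_ice/ρ_m → t = u ρ_m/ρ_ice = 0.765 km × 3230/909 = 2.72 km.

2.72 km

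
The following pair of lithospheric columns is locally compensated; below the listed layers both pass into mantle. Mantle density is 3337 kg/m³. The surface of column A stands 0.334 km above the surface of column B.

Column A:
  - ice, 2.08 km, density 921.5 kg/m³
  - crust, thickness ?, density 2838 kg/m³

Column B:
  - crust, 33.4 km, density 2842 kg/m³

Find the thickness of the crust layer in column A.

25.3 km

Take the compensation level at the base of the deeper column (depth z_c below the surface of column A) and equate Σ ρ_i t_i down to z_c; mantle fills any gap and the z_c terms cancel.
Column A: 2.08×921.5 + x×2838 + (z_c − 2.08 − x)×3337
Column B: 0.334×0 + 33.4×2842 + (z_c − 0.334 − 33.4)×3337
The z_c×3337 term appears on both sides and cancels. Collect the known terms of each column as K = Σ(ρt)_known − 3337 × (depth of known layers): K_A = 1916.72 − 3337×2.08 = −5024.24; K_B = 94922.8 − 3337×(0.334 + 33.4) = −17647.558.
Balance: K_A − x×(3337 − 2838) = K_B, so x = (K_A − K_B)/(3337 − 2838) = 12623.3/499 = 25.3 km.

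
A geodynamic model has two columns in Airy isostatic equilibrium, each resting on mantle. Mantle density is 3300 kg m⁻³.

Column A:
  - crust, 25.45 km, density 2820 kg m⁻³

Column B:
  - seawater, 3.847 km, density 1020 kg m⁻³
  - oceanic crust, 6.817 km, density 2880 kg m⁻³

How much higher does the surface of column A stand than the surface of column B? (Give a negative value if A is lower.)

For any compensation level in the mantle, the mantle terms cancel and isostasy reduces to e = (Σt_A − Σt_B) − (Σ(ρt)_A − Σ(ρt)_B) / ρ_m.
Σt_A = 25.45 km; Σt_B = 10.664 km; Σ(ρt)_A = 71769; Σ(ρt)_B = 23556.9 (in km·kg m⁻³).
e = (25.45 − 10.664) − (71769 − 23556.9) / 3300 = 0.176 km.

0.176 km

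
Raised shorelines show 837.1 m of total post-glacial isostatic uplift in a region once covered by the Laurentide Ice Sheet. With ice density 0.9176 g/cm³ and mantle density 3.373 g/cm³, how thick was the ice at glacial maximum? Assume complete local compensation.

u = t ρ_ice/ρ_m → t = u ρ_m/ρ_ice = 837.1 m × 3.373/0.9176 = 3080 m.

3080 m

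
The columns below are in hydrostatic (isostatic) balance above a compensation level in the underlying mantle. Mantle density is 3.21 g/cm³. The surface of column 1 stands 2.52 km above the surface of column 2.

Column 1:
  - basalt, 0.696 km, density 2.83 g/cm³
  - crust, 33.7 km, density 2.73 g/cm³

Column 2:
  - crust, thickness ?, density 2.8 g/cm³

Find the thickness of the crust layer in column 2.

20.4 km

Take the compensation level at the base of the deeper column (depth z_c below the surface of column 1) and equate Σ ρ_i t_i down to z_c; mantle fills any gap and the z_c terms cancel.
Column 1: 0.696×2.83 + 33.7×2.73 + (z_c − 34.396)×3.21
Column 2: 2.52×0 + x×2.8 + (z_c − 2.52 − 0 − x)×3.21
The z_c×3.21 term appears on both sides and cancels. Collect the known terms of each column as K = Σ(ρt)_known − 3.21 × (depth of known layers): K_1 = 93.97068 − 3.21×34.396 = −16.44048; K_2 = 0 − 3.21×(2.52 + 0) = −8.0892.
Balance: K_1 = K_2 − x×(3.21 − 2.8), so x = (K_2 − K_1)/(3.21 − 2.8) = 8.35128/0.41 = 20.4 km.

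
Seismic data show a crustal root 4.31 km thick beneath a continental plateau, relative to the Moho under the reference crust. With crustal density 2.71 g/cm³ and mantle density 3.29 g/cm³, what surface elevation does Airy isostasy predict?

0.922 km

Isostatic balance requires: ρ_c h = (ρ_m − ρ_c) r.
h = r (ρ_m − ρ_c) / ρ_c = 4.31 km × (3.29 − 2.71) / 2.71 = 0.922 km.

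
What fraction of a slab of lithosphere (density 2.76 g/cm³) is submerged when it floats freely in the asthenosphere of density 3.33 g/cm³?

Submerged fraction = ρ_obj/ρ_fluid = 2.76/3.33 = 0.829.

0.829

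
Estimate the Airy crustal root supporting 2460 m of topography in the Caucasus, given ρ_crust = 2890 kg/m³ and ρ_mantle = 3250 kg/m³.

19700 m

Balancing pressure at the compensation depth: the weight of the topography is balanced by the buoyancy of the root, ρ_c h = (ρ_m − ρ_c) r.
r = h · ρ_c / (ρ_m − ρ_c) = 2460 m × 2890 / (3250 − 2890) = 19700 m.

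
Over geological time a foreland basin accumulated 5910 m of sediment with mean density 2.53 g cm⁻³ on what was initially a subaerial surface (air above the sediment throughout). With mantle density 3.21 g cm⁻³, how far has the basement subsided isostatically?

Subaerial load: s = t ρ_sed / ρ_m = 5910 m × 2.53/3.21 = 4660 m.

4660 m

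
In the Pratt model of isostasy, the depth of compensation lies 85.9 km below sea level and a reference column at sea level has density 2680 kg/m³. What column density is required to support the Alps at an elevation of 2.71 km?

2600 kg/m³

Pratt balance: ρ_ref D = ρ (D + h).
ρ = ρ_ref D/(D + h) = 2680 × 85.9 km/(85.9 km + 2.71 km) = 2600 kg/m³.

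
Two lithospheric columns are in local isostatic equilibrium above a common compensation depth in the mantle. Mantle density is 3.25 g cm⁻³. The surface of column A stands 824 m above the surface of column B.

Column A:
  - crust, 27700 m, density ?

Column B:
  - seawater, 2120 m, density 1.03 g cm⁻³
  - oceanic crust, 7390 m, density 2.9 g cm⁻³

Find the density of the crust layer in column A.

Take the compensation level at the base of the deeper column (depth z_c below the surface of column A) and equate Σ ρ_i t_i down to z_c; mantle fills any gap and the z_c terms cancel.
Column A: 27700×ρ + (z_c − 27700)×3.25
Column B: 824×0 + 2120×1.03 + 7390×2.9 + (z_c − 824 − 9510)×3.25
The z_c×3.25 term appears on both sides and cancels. Collect the known terms of each column as K = Σ(ρt)_known − 3.25 × (depth of known layers): K_A = 0 − 3.25×27700 = −90025; K_B = 23614.6 − 3.25×(824 + 9510) = −9970.9.
Balance: K_A + 27700×ρ = K_B, so ρ = (K_B − K_A)/27700 = 80054.1/27700 = 2.89 g cm⁻³.

2.89 g cm⁻³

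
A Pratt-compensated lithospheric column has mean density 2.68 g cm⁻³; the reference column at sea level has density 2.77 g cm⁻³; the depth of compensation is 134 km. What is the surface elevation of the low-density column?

4.5 km

ρ_ref D = ρ (D + h) → h = D (ρ_ref − ρ)/ρ.
h = 134 km × (2.77 − 2.68)/2.68 = 4.5 km.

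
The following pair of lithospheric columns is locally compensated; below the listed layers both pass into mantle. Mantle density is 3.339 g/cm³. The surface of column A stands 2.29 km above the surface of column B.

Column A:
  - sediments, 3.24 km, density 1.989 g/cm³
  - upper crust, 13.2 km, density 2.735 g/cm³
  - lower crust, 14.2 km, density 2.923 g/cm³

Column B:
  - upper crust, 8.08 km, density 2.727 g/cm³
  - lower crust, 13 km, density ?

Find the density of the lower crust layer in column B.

2.9 g/cm³

Take the compensation level at the base of the deeper column (depth z_c below the surface of column A) and equate Σ ρ_i t_i down to z_c; mantle fills any gap and the z_c terms cancel.
Column A: 3.24×1.989 + 13.2×2.735 + 14.2×2.923 + (z_c − 30.64)×3.339
Column B: 2.29×0 + 8.08×2.727 + 13×ρ + (z_c − 2.29 − 21.08)×3.339
The z_c×3.339 term appears on both sides and cancels. Collect the known terms of each column as K = Σ(ρt)_known − 3.339 × (depth of known layers): K_A = 84.05296 − 3.339×30.64 = −18.254; K_B = 22.03416 − 3.339×(2.29 + 21.08) = −55.99827.
Balance: K_A = K_B + 13×ρ, so ρ = (K_A − K_B)/13 = 37.7443/13 = 2.9 g/cm³.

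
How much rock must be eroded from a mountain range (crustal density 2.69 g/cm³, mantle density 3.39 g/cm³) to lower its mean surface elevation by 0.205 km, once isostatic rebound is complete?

Net drop Δ = e − u = e − e ρ_c/ρ_m = e (ρ_m − ρ_c)/ρ_m.
e = Δ ρ_m/(ρ_m − ρ_c) = 0.205 km × 3.39/0.7 = 0.993 km.

0.993 km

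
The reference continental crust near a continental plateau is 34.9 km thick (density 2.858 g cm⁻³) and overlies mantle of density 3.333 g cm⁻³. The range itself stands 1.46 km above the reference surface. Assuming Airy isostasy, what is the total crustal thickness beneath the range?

45.1 km

Root depth r = h ρ_c / (ρ_m − ρ_c) = 1.46 km × 2.858 / 0.475 = 8.785 km.
Total thickness = T + h + r = 34.9 km + 1.46 km + 8.785 km = 45.1 km.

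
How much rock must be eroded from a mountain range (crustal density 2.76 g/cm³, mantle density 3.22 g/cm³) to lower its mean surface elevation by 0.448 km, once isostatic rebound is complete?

Net drop Δ = e − u = e − e ρ_c/ρ_m = e (ρ_m − ρ_c)/ρ_m.
e = Δ ρ_m/(ρ_m − ρ_c) = 0.448 km × 3.22/0.46 = 3.14 km.

3.14 km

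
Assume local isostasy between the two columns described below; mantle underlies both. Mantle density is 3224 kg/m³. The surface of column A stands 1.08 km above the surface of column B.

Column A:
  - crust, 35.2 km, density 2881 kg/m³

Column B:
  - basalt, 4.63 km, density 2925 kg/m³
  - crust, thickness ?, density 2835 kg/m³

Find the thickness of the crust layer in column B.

18.5 km

Take the compensation level at the base of the deeper column (depth z_c below the surface of column A) and equate Σ ρ_i t_i down to z_c; mantle fills any gap and the z_c terms cancel.
Column A: 35.2×2881 + (z_c − 35.2)×3224
Column B: 1.08×0 + 4.63×2925 + x×2835 + (z_c − 1.08 − 4.63 − x)×3224
The z_c×3224 term appears on both sides and cancels. Collect the known terms of each column as K = Σ(ρt)_known − 3224 × (depth of known layers): K_A = 101411.2 − 3224×35.2 = −12073.6; K_B = 13542.75 − 3224×(1.08 + 4.63) = −4866.29.
Balance: K_A = K_B − x×(3224 − 2835), so x = (K_B − K_A)/(3224 − 2835) = 7207.31/389 = 18.5 km.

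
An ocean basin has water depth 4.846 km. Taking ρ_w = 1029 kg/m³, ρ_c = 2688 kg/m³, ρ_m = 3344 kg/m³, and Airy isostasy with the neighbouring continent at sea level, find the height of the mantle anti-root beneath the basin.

Equating mass per unit area of the two columns: replacing crust with seawater at the top is compensated by replacing crust with mantle at the base: d (ρ_c − ρ_w) = a (ρ_m − ρ_c).
a = d (ρ_c − ρ_w)/(ρ_m − ρ_c) = 4.846 km × 1659/656 = 12.3 km.

12.3 km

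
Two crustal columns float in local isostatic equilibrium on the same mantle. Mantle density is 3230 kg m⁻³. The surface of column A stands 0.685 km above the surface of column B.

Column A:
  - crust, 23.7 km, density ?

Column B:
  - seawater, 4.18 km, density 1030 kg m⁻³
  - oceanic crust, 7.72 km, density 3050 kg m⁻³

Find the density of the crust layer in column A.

Take the compensation level at the base of the deeper column (depth z_c below the surface of column A) and equate Σ ρ_i t_i down to z_c; mantle fills any gap and the z_c terms cancel.
Column A: 23.7×ρ + (z_c − 23.7)×3230
Column B: 0.685×0 + 4.18×1030 + 7.72×3050 + (z_c − 0.685 − 11.9)×3230
The z_c×3230 term appears on both sides and cancels. Collect the known terms of each column as K = Σ(ρt)_known − 3230 × (depth of known layers): K_A = 0 − 3230×23.7 = −76551; K_B = 27851.4 − 3230×(0.685 + 11.9) = −12798.15.
Balance: K_A + 23.7×ρ = K_B, so ρ = (K_B − K_A)/23.7 = 63752.8/23.7 = 2690 kg m⁻³.

2690 kg m⁻³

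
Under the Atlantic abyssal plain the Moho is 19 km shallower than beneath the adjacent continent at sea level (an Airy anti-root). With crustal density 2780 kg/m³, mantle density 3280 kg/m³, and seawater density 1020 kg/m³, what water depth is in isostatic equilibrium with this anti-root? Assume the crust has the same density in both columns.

5.4 km

Replacing a thickness d of crust by seawater at the top must be balanced by replacing crust with mantle at the base: d (ρ_c − ρ_w) = a (ρ_m − ρ_c).
d = a (ρ_m − ρ_c)/(ρ_c − ρ_w) = 19 km × 500/1760 = 5.4 km.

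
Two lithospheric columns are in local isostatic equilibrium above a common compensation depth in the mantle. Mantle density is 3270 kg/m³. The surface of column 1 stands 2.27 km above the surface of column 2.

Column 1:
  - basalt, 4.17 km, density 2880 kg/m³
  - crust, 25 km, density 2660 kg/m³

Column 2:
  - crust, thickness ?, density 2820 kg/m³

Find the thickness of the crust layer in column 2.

21 km

Take the compensation level at the base of the deeper column (depth z_c below the surface of column 1) and equate Σ ρ_i t_i down to z_c; mantle fills any gap and the z_c terms cancel.
Column 1: 4.17×2880 + 25×2660 + (z_c − 29.17)×3270
Column 2: 2.27×0 + x×2820 + (z_c − 2.27 − 0 − x)×3270
The z_c×3270 term appears on both sides and cancels. Collect the known terms of each column as K = Σ(ρt)_known − 3270 × (depth of known layers): K_1 = 78509.6 − 3270×29.17 = −16876.3; K_2 = 0 − 3270×(2.27 + 0) = −7422.9.
Balance: K_1 = K_2 − x×(3270 − 2820), so x = (K_2 − K_1)/(3270 − 2820) = 9453.4/450 = 21 km.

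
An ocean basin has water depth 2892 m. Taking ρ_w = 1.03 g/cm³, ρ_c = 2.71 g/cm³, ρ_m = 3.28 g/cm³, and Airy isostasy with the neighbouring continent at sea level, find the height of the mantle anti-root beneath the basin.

In Airy isostatic equilibrium: replacing crust with seawater at the top is compensated by replacing crust with mantle at the base: d (ρ_c − ρ_w) = a (ρ_m − ρ_c).
a = d (ρ_c − ρ_w)/(ρ_m − ρ_c) = 2892 m × 1.68/0.57 = 8520 m.

8520 m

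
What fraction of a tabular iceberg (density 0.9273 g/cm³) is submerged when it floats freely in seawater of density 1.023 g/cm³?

Submerged fraction = ρ_obj/ρ_fluid = 0.9273/1.023 = 90.6%.

90.6%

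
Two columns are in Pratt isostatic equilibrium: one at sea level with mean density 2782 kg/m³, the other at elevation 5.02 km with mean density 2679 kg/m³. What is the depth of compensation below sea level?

131 km

ρ_ref D = ρ (D + h) → D (ρ_ref − ρ) = ρ h.
D = ρ h/(ρ_ref − ρ) = 2679 × 5.02 km/(2782 − 2679) = 131 km.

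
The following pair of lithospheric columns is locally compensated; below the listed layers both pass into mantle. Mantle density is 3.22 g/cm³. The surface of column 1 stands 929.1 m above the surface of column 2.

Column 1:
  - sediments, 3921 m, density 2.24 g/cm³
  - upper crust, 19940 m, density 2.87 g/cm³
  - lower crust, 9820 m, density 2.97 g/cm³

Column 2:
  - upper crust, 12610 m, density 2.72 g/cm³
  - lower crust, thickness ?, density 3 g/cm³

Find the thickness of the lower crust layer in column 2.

Take the compensation level at the base of the deeper column (depth z_c below the surface of column 1) and equate Σ ρ_i t_i down to z_c; mantle fills any gap and the z_c terms cancel.
Column 1: 3921×2.24 + 19940×2.87 + 9820×2.97 + (z_c − 33681)×3.22
Column 2: 929.1×0 + 12610×2.72 + x×3 + (z_c − 929.1 − 12610 − x)×3.22
The z_c×3.22 term appears on both sides and cancels. Collect the known terms of each column as K = Σ(ρt)_known − 3.22 × (depth of known layers): K_1 = 95176.24 − 3.22×33681 = −13276.58; K_2 = 34299.2 − 3.22×(929.1 + 12610) = −9296.702.
Balance: K_1 = K_2 − x×(3.22 − 3), so x = (K_2 − K_1)/(3.22 − 3) = 3979.88/0.22 = 18100 m.

18100 m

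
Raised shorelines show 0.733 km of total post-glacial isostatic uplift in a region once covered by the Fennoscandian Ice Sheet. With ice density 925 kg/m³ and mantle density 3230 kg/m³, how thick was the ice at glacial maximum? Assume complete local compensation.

2.56 km

u = t ρ_ice/ρ_m → t = u ρ_m/ρ_ice = 0.733 km × 3230/925 = 2.56 km.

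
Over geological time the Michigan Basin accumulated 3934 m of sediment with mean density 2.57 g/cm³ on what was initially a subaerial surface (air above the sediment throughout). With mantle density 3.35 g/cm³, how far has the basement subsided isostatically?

Subaerial load: s = t ρ_sed / ρ_m = 3934 m × 2.57/3.35 = 3020 m.

3020 m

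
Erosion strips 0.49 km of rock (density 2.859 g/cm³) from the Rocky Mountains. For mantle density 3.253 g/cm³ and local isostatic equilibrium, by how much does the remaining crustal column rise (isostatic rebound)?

0.431 km

Unloading: uplift u = e ρ_c/ρ_m = 0.49 km × 2.859/3.253 = 0.431 km.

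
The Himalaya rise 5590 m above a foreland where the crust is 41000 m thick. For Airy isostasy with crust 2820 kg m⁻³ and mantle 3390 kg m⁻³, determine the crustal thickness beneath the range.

Root depth r = h ρ_c / (ρ_m − ρ_c) = 5590 m × 2820 / 570 = 27660 m.
Total thickness = T + h + r = 41000 m + 5590 m + 27660 m = 74200 m.

74200 m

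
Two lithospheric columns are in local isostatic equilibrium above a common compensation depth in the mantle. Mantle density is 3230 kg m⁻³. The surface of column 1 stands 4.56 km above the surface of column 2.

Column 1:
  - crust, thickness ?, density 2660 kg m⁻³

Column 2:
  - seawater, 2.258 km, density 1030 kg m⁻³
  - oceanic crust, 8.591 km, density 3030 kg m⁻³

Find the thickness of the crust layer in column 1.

Take the compensation level at the base of the deeper column (depth z_c below the surface of column 1) and equate Σ ρ_i t_i down to z_c; mantle fills any gap and the z_c terms cancel.
Column 1: x×2660 + (z_c − 0 − x)×3230
Column 2: 4.56×0 + 2.258×1030 + 8.591×3030 + (z_c − 4.56 − 10.849)×3230
The z_c×3230 term appears on both sides and cancels. Collect the known terms of each column as K = Σ(ρt)_known − 3230 × (depth of known layers): K_1 = 0 − 3230×0 = 0; K_2 = 28356.47 − 3230×(4.56 + 10.849) = −21414.6.
Balance: K_1 − x×(3230 − 2660) = K_2, so x = (K_1 − K_2)/(3230 − 2660) = 21414.6/570 = 37.6 km.

37.6 km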